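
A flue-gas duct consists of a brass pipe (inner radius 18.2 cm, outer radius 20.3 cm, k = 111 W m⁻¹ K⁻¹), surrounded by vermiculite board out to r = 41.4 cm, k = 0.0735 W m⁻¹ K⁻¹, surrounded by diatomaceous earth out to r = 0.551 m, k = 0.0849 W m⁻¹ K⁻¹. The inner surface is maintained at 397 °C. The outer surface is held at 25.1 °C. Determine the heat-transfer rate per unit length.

Q' = 179 W/m

Resistance network (inner→outer):
  R'_brass = ln(0.203/0.182)/(2πk) = 0.1092/(2π·111) = 1.566×10^-4 m·K/W
  R'_vermiculite board = ln(0.414/0.203)/(2πk) = 0.7127/(2π·0.0735) = 1.543 m·K/W
  R'_diatomaceous earth = ln(0.551/0.414)/(2πk) = 0.2859/(2π·0.0849) = 0.5359 m·K/W
ΣR = 1.566×10^-4 + 1.543 + 0.5359 = 2.079 m·K/W
Q' = ΔT/ΣR = (397 °C − 25.1 °C)/2.079 = 179 W/m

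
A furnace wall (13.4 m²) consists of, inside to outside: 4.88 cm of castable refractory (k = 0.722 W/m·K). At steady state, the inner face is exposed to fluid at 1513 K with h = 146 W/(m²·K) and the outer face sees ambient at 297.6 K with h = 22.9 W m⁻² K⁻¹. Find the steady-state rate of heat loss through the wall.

Q = 1.38×10^5 W

Treat each layer as a resistance in series:
  R_conv,in = 1/(hA) = 1/(146·13.4) = 5.111×10^-4 K/W
  R_castable refractory = L/(kA) = 0.0488/(0.722·13.4) = 0.005044 K/W
  R_conv,out = 1/(hA) = 1/(22.9·13.4) = 0.003259 K/W
ΣR = 5.111×10^-4 + 0.005044 + 0.003259 = 0.008814 K/W
Q = ΔT/ΣR = (1513 K − 297.6 K)/0.008814 = 1.38×10^5 W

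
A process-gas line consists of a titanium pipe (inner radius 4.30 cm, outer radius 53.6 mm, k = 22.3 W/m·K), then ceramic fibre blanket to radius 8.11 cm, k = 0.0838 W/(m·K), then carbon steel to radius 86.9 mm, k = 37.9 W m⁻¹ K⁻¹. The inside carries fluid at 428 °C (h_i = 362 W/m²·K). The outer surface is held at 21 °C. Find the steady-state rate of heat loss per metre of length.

Q' = 510 W/m

Series thermal resistances, inner to outer:
  R'_conv,in = 1/(2πr h) = 1/(2π·0.0430·362) = 0.01022 m·K/W
  R'_titanium = ln(0.0536/0.0430)/(2πk) = 0.2203/(2π·22.3) = 0.001573 m·K/W
  R'_ceramic fibre blanket = ln(0.0811/0.0536)/(2πk) = 0.4141/(2π·0.0838) = 0.7865 m·K/W
  R'_carbon steel = ln(0.0869/0.0811)/(2πk) = 0.06908/(2π·37.9) = 2.901×10^-4 m·K/W
ΣR = 0.01022 + 0.001573 + 0.7865 + 2.901×10^-4 = 0.7986 m·K/W
Q' = ΔT/ΣR = (428 °C − 21 °C)/0.7986 = 510 W/m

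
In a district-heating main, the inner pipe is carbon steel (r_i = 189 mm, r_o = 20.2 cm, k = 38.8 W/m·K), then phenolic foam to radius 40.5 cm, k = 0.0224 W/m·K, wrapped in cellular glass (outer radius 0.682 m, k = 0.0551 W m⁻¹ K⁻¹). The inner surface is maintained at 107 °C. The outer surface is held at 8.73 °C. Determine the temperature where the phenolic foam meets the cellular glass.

Series thermal resistances, inner to outer:
  R'_carbon steel = ln(0.202/0.189)/(2πk) = 0.06652/(2π·38.8) = 2.729×10^-4 m·K/W
  R'_phenolic foam = ln(0.405/0.202)/(2πk) = 0.6956/(2π·0.0224) = 4.942 m·K/W
  R'_cellular glass = ln(0.682/0.405)/(2πk) = 0.5211/(2π·0.0551) = 1.505 m·K/W
ΣR = 2.729×10^-4 + 4.942 + 1.505 = 6.447 m·K/W
Q' = ΔT/ΣR = (107 °C − 8.73 °C)/6.447 = 15.24 W/m
From the inner boundary to the phenolic foam/cellular glass interface, ΣR_partial = 4.942 m·K/W.
T_interface = T_in − Q'·ΣR_partial = 107 °C − (15.24)(4.942) = 31.7 °C

T = 31.7 °C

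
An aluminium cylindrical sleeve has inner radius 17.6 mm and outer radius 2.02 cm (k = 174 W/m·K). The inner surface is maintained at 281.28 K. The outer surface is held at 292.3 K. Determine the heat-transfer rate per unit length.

Q' = 87.4 kW/m

Q' = 2πk·ΔT/ln(r₂/r₁) = 2π × 174 × 11.02 / ln(0.0202/0.0176) = 87400 W/m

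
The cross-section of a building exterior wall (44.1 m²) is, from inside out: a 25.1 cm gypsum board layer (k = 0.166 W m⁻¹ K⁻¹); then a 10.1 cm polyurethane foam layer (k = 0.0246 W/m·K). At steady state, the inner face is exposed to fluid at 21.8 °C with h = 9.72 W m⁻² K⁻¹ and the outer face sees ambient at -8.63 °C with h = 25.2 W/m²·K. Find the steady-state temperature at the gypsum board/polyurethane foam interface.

T = 13.3 °C

Treat each layer as a resistance in series:
  R_conv,in = 1/(hA) = 1/(9.72·44.1) = 0.002333 K/W
  R_gypsum board = L/(kA) = 0.251/(0.166·44.1) = 0.03429 K/W
  R_polyurethane foam = L/(kA) = 0.101/(0.0246·44.1) = 0.09310 K/W
  R_conv,out = 1/(hA) = 1/(25.2·44.1) = 8.998×10^-4 K/W
ΣR = 0.002333 + 0.03429 + 0.09310 + 8.998×10^-4 = 0.1306 K/W
Q = ΔT/ΣR = (21.8 °C − -8.63 °C)/0.1306 = 233.0 W
From the inner boundary to the gypsum board/polyurethane foam interface, ΣR_partial = 0.03662 K/W.
T_interface = T_in − Q·ΣR_partial = 21.8 °C − (233.0)(0.03662) = 13.3 °C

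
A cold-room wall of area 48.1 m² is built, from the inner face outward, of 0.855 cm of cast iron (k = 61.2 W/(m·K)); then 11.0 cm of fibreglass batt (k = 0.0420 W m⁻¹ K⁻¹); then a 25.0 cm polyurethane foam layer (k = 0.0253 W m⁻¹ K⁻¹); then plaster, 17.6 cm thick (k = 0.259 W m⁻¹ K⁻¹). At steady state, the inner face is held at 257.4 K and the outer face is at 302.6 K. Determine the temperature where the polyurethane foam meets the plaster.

T = 300.3 K

Series thermal resistances, inner to outer:
  R_cast iron = L/(kA) = 0.00855/(61.2·48.1) = 2.904×10^-6 K/W
  R_fibreglass batt = L/(kA) = 0.110/(0.0420·48.1) = 0.05445 K/W
  R_polyurethane foam = L/(kA) = 0.250/(0.0253·48.1) = 0.2054 K/W
  R_plaster = L/(kA) = 0.176/(0.259·48.1) = 0.01413 K/W
ΣR = 2.904×10^-6 + 0.05445 + 0.2054 + 0.01413 = 0.2740 K/W
Q = ΔT/ΣR = (257.4 K − 302.6 K)/0.2740 = -165.0 W
From the inner boundary to the polyurethane foam/plaster interface, ΣR_partial = 0.2599 K/W.
T_interface = T_in − Q·ΣR_partial = 257.4 K − (-165.0)(0.2599) = 300.3 K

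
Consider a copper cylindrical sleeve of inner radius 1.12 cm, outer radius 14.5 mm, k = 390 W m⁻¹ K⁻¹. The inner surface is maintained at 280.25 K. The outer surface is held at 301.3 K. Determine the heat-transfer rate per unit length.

Q' = 200 kW/m

Q' = 2πk·ΔT/ln(r₂/r₁) = 2π × 390 × 21.05 / ln(0.0145/0.0112) = 2.00×10^5 W/m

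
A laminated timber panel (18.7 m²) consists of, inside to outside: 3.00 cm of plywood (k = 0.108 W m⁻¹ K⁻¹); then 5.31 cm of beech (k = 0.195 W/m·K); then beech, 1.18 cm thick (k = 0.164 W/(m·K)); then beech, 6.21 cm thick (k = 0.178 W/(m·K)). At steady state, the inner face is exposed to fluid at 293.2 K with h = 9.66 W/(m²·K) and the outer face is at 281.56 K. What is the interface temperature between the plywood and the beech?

Series thermal resistances, inner to outer:
  R_conv,in = 1/(hA) = 1/(9.66·18.7) = 0.005536 K/W
  R_plywood = L/(kA) = 0.0300/(0.108·18.7) = 0.01485 K/W
  R_beech = L/(kA) = 0.0531/(0.195·18.7) = 0.01456 K/W
  R_beech = L/(kA) = 0.0118/(0.164·18.7) = 0.003848 K/W
  R_beech = L/(kA) = 0.0621/(0.178·18.7) = 0.01866 K/W
ΣR = 0.005536 + 0.01485 + 0.01456 + 0.003848 + 0.01866 = 0.05745 K/W
Q = ΔT/ΣR = (293.2 K − 281.56 K)/0.05745 = 202.6 W
From the inner boundary to the plywood/beech interface, ΣR_partial = 0.02039 K/W.
T_interface = T_in − Q·ΣR_partial = 293.2 K − (202.6)(0.02039) = 289.1 K

T = 289.1 K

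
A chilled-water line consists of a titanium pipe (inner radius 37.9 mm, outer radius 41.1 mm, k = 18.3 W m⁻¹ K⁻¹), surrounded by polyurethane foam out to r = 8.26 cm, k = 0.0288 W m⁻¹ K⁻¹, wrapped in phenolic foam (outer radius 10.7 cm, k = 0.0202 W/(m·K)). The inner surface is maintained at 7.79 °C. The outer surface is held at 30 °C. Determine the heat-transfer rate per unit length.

Q' = 3.77 W/m

Treat each layer as a resistance in series:
  R'_titanium = ln(0.0411/0.0379)/(2πk) = 0.08106/(2π·18.3) = 7.050×10^-4 m·K/W
  R'_polyurethane foam = ln(0.0826/0.0411)/(2πk) = 0.6980/(2π·0.0288) = 3.857 m·K/W
  R'_phenolic foam = ln(0.107/0.0826)/(2πk) = 0.2588/(2π·0.0202) = 2.039 m·K/W
ΣR = 7.050×10^-4 + 3.857 + 2.039 = 5.897 m·K/W
Q' = ΔT/ΣR = (7.79 °C − 30 °C)/5.897 = -3.77 W/m
(Negative Q' ⇒ heat flows inward; heat gain = 3.77 W/m.)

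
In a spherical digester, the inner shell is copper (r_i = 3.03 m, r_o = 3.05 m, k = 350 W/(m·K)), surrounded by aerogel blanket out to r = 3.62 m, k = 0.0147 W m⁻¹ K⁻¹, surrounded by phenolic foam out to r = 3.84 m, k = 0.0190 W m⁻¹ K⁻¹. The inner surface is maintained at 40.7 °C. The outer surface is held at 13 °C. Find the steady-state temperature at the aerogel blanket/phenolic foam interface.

Series thermal resistances, inner to outer:
  R_copper = (1/3.03 − 1/3.05)/(4πk) = 0.002164/(4π·350) = 4.921×10^-7 K/W
  R_aerogel blanket = (1/3.05 − 1/3.62)/(4πk) = 0.05163/(4π·0.0147) = 0.2795 K/W
  R_phenolic foam = (1/3.62 − 1/3.84)/(4πk) = 0.01583/(4π·0.0190) = 0.06629 K/W
ΣR = 4.921×10^-7 + 0.2795 + 0.06629 = 0.3458 K/W
Q = ΔT/ΣR = (40.7 °C − 13 °C)/0.3458 = 80.10 W
From the inner boundary to the aerogel blanket/phenolic foam interface, ΣR_partial = 0.2795 K/W.
T_interface = T_in − Q·ΣR_partial = 40.7 °C − (80.10)(0.2795) = 18.3 °C

T = 18.3 °C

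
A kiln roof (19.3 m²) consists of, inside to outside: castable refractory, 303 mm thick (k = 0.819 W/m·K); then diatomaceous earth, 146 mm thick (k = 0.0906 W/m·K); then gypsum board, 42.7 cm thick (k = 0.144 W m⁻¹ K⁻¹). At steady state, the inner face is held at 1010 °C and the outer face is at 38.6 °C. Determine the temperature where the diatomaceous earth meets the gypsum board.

Series thermal resistances, inner to outer:
  R_castable refractory = L/(kA) = 0.303/(0.819·19.3) = 0.01917 K/W
  R_diatomaceous earth = L/(kA) = 0.146/(0.0906·19.3) = 0.08350 K/W
  R_gypsum board = L/(kA) = 0.427/(0.144·19.3) = 0.1536 K/W
ΣR = 0.01917 + 0.08350 + 0.1536 = 0.2563 K/W
Q = ΔT/ΣR = (1010 °C − 38.6 °C)/0.2563 = 3790 W
From the inner boundary to the diatomaceous earth/gypsum board interface, ΣR_partial = 0.1027 K/W.
T_interface = T_in − Q·ΣR_partial = 1010 °C − (3790)(0.1027) = 621 °C

T = 621 °C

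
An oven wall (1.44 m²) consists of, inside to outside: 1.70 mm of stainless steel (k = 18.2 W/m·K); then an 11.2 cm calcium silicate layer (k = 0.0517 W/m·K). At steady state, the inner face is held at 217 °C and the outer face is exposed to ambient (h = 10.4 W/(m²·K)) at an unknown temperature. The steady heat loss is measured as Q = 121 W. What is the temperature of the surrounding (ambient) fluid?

Sum the resistances:
  R_stainless steel = L/(kA) = 0.00170/(18.2·1.44) = 6.487×10^-5 K/W
  R_calcium silicate = L/(kA) = 0.112/(0.0517·1.44) = 1.504 K/W
  R_conv,out = 1/(hA) = 1/(10.4·1.44) = 0.06677 K/W
ΣR = 1.571 K/W
ΔT = Q·ΣR = 121 × 1.571 = 190.1 K
Heat flows outward, so T_out = T_in − ΔT = 217 − 190.1 = 26.9 °C

T_out = 26.9 °C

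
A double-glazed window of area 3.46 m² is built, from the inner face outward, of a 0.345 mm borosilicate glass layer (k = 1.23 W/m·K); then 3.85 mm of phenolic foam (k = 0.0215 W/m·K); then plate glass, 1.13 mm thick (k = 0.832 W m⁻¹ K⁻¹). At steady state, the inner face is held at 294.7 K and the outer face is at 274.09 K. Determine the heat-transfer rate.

Q = 395 W

Series thermal resistances, inner to outer:
  R_borosilicate glass = L/(kA) = 3.45×10^-4/(1.23·3.46) = 8.107×10^-5 K/W
  R_phenolic foam = L/(kA) = 0.00385/(0.0215·3.46) = 0.05175 K/W
  R_plate glass = L/(kA) = 0.00113/(0.832·3.46) = 3.925×10^-4 K/W
ΣR = 8.107×10^-5 + 0.05175 + 3.925×10^-4 = 0.05222 K/W
Q = ΔT/ΣR = (294.7 K − 274.09 K)/0.05222 = 395 W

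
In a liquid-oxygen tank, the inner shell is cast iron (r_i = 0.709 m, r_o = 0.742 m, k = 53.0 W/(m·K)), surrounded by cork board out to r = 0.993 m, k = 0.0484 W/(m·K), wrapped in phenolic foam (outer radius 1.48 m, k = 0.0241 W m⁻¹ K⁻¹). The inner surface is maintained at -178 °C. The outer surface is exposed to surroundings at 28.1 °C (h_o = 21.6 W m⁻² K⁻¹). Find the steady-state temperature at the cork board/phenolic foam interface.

T = -108 °C

Series thermal resistances, inner to outer:
  R_cast iron = (1/0.709 − 1/0.742)/(4πk) = 0.06273/(4π·53.0) = 9.418×10^-5 K/W
  R_cork board = (1/0.742 − 1/0.993)/(4πk) = 0.3407/(4π·0.0484) = 0.5601 K/W
  R_phenolic foam = (1/0.993 − 1/1.48)/(4πk) = 0.3314/(4π·0.0241) = 1.094 K/W
  R_conv,out = 1/(4πr²h) = 1/(4π·1.48²·21.6) = 0.001682 K/W
ΣR = 9.418×10^-5 + 0.5601 + 1.094 + 0.001682 = 1.656 K/W
Q = ΔT/ΣR = (-178 °C − 28.1 °C)/1.656 = -124.5 W
From the inner boundary to the cork board/phenolic foam interface, ΣR_partial = 0.5602 K/W.
T_interface = T_in − Q·ΣR_partial = -178 °C − (-124.5)(0.5602) = -108 °C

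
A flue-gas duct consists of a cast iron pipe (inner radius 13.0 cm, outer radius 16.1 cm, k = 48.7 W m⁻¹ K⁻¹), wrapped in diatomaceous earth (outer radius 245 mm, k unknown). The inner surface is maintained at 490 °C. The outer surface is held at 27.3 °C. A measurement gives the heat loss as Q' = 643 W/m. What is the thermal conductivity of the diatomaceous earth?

k = 0.0930 W/m·K

ΣR = ΔT/Q' = |490 − 27.3|/643 = 0.7196 m·K/W
Known resistances:
  R'_cast iron = ln(0.161/0.130)/(2πk) = 0.2139/(2π·48.7) = 6.989×10^-4 m·K/W
R_diatomaceous earth = ΣR − ΣR_known = 0.7196 − 6.989×10^-4 = 0.7189 m·K/W
ln(r₂/r₁)/(2πk) = 0.7189 ⇒ k = 0.4199/(2π·0.7189) = 0.0930 W/m·K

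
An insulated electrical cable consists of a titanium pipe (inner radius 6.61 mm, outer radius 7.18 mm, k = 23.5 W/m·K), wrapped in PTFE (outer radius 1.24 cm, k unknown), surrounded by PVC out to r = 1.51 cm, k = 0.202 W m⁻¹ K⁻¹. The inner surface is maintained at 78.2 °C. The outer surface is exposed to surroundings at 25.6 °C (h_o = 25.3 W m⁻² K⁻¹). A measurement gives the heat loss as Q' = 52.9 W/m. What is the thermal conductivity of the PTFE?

k = 0.206 W/m·K

ΣR = ΔT/Q' = |78.2 − 25.6|/52.9 = 0.9943 m·K/W
Known resistances:
  R'_titanium = ln(0.00718/0.00661)/(2πk) = 0.08272/(2π·23.5) = 5.602×10^-4 m·K/W
  R'_PVC = ln(0.0151/0.0124)/(2πk) = 0.1970/(2π·0.202) = 0.1552 m·K/W
  R'_conv,out = 1/(2πr h) = 1/(2π·0.0151·25.3) = 0.4166 m·K/W
R_PTFE = ΣR − ΣR_known = 0.9943 − 0.5724 = 0.4219 m·K/W
ln(r₂/r₁)/(2πk) = 0.4219 ⇒ k = 0.5464/(2π·0.4219) = 0.206 W/m·K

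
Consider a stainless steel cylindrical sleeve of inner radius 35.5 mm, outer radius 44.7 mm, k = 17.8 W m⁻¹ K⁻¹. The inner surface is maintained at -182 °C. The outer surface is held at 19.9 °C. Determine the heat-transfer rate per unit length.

Q' = 2πk·ΔT/ln(r₂/r₁) = 2π × 17.8 × 201.9 / ln(0.0447/0.0355) = 98000 W/m

Q' = 98.0 kW/m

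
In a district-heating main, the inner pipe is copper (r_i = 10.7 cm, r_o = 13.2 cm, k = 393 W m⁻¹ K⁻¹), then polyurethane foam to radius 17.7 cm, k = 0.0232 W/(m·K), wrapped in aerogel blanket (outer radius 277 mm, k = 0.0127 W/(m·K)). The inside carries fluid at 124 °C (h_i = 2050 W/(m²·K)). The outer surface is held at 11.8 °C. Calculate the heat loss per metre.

Resistance network (inner→outer):
  R'_conv,in = 1/(2πr h) = 1/(2π·0.107·2050) = 7.256×10^-4 m·K/W
  R'_copper = ln(0.132/0.107)/(2πk) = 0.2100/(2π·393) = 8.503×10^-5 m·K/W
  R'_polyurethane foam = ln(0.177/0.132)/(2πk) = 0.2933/(2π·0.0232) = 2.012 m·K/W
  R'_aerogel blanket = ln(0.277/0.177)/(2πk) = 0.4479/(2π·0.0127) = 5.613 m·K/W
ΣR = 7.256×10^-4 + 8.503×10^-5 + 2.012 + 5.613 = 7.626 m·K/W
Q' = ΔT/ΣR = (124 °C − 11.8 °C)/7.626 = 14.7 W/m

Q' = 14.7 W/m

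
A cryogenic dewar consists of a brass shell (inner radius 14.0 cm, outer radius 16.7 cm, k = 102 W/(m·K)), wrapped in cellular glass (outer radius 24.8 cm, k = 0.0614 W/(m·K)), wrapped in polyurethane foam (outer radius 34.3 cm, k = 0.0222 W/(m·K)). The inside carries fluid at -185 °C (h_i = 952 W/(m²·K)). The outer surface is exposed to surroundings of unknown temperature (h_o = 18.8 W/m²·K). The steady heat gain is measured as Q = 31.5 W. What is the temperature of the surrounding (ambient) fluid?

T_out = 22.2 °C

Sum the resistances:
  R_conv,in = 1/(4πr²h) = 1/(4π·0.140²·952) = 0.004265 K/W
  R_brass = (1/0.140 − 1/0.167)/(4πk) = 1.155/(4π·102) = 9.010×10^-4 K/W
  R_cellular glass = (1/0.167 − 1/0.248)/(4πk) = 1.956/(4π·0.0614) = 2.535 K/W
  R_polyurethane foam = (1/0.248 − 1/0.343)/(4πk) = 1.117/(4π·0.0222) = 4.003 K/W
  R_conv,out = 1/(4πr²h) = 1/(4π·0.343²·18.8) = 0.03598 K/W
ΣR = 6.579 K/W
ΔT = Q·ΣR = 31.5 × 6.579 = 207.2 K
Heat flows inward, so T_out = T_in + ΔT = -185 + 207.2 = 22.2 °C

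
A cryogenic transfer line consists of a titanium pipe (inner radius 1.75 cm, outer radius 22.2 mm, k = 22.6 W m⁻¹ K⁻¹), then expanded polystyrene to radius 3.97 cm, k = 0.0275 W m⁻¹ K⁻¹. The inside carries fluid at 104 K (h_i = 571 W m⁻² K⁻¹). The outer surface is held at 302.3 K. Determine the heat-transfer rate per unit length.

Resistance network (inner→outer):
  R'_conv,in = 1/(2πr h) = 1/(2π·0.0175·571) = 0.01593 m·K/W
  R'_titanium = ln(0.0222/0.0175)/(2πk) = 0.2379/(2π·22.6) = 0.001675 m·K/W
  R'_expanded polystyrene = ln(0.0397/0.0222)/(2πk) = 0.5813/(2π·0.0275) = 3.364 m·K/W
ΣR = 0.01593 + 0.001675 + 3.364 = 3.382 m·K/W
Q' = ΔT/ΣR = (104 K − 302.3 K)/3.382 = -58.6 W/m
(Negative Q' ⇒ heat flows inward; heat gain = 58.6 W/m.)

Q' = 58.6 W/m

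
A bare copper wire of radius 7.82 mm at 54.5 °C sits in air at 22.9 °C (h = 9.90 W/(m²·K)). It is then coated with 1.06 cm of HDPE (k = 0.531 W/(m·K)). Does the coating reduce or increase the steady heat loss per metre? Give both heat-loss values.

increases: 15.4 → 28.0 W/m

Critical radius for a cylinder: r_cr = k/h = 0.0536 m = 5.36 cm.
Outer radius after coating: r₂ = 0.00782 + 0.0106 = 0.01842 m.
Since r₁ < r_cr and r₂ ≤ r_cr, the coating moves toward the maximum at r_cr — heat loss rises.
Bare: R = 1/(2πr₁h) = 2.056 m·K/W; Q = 31.6/2.056 = 15.4 W/m.
Coated: R = R_cond + R_conv = 1.130 m·K/W; Q = 31.6/1.130 = 28.0 W/m.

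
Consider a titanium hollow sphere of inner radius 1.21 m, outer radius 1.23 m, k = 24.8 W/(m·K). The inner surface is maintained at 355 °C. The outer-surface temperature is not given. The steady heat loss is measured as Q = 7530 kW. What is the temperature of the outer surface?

T_out = 30.3 °C

Sum the resistances:
  R_titanium = (1/1.21 − 1/1.23)/(4πk) = 0.01344/(4π·24.8) = 4.312×10^-5 K/W
ΣR = 4.312×10^-5 K/W
ΔT = Q·ΣR = 7.53×10^6 × 4.312×10^-5 = 324.7 K
Heat flows outward, so T_out = T_in − ΔT = 355 − 324.7 = 30.3 °C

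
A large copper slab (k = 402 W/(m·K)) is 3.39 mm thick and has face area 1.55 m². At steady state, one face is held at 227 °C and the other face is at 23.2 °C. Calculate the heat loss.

Q = 37500 kW

Q = kA·ΔT/L = 402 × 1.55 × |227 °C − 23.2 °C| / 0.00339 = 3.75×10^7 W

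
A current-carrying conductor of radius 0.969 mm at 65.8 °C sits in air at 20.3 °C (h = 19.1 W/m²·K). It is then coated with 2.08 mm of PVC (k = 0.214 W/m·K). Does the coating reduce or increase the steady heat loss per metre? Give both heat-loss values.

Critical radius for a cylinder: r_cr = k/h = 0.0112 m = 1.12 cm.
Outer radius after coating: r₂ = 9.69×10^-4 + 0.00208 = 0.003049 m.
Since r₁ < r_cr and r₂ ≤ r_cr, the coating moves toward the maximum at r_cr — heat loss rises.
Bare: R = 1/(2πr₁h) = 8.599 m·K/W; Q = 45.5/8.599 = 5.29 W/m.
Coated: R = R_cond + R_conv = 3.585 m·K/W; Q = 45.5/3.585 = 12.7 W/m.

increases: 5.29 → 12.7 W/m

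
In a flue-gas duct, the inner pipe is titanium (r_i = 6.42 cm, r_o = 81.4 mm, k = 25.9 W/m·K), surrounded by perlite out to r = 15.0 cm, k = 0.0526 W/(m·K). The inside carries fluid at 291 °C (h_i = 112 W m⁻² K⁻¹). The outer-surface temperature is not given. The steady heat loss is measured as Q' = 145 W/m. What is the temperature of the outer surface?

Sum the resistances:
  R'_conv,in = 1/(2πr h) = 1/(2π·0.0642·112) = 0.02213 m·K/W
  R'_titanium = ln(0.0814/0.0642)/(2πk) = 0.2374/(2π·25.9) = 0.001459 m·K/W
  R'_perlite = ln(0.150/0.0814)/(2πk) = 0.6113/(2π·0.0526) = 1.850 m·K/W
ΣR = 1.873 m·K/W
ΔT = Q'·ΣR = 145 × 1.873 = 271.6 K
Heat flows outward, so T_out = T_in − ΔT = 291 − 271.6 = 19.4 °C

T_out = 19.4 °C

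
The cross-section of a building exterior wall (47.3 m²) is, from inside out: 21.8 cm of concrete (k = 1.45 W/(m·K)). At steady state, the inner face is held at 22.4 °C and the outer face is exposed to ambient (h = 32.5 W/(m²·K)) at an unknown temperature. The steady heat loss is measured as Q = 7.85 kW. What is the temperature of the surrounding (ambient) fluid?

T_out = -7.66 °C

Series resistances:
  R_concrete = L/(kA) = 0.218/(1.45·47.3) = 0.003179 K/W
  R_conv,out = 1/(hA) = 1/(32.5·47.3) = 6.505×10^-4 K/W
ΣR = 0.003829 K/W
ΔT = Q·ΣR = 7850 × 0.003829 = 30.06 K
Heat flows outward, so T_out = T_in − ΔT = 22.4 − 30.06 = -7.66 °C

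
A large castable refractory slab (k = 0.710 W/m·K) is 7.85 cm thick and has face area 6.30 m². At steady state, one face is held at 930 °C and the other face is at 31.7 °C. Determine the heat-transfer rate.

Q = kA·ΔT/L = 0.710 × 6.30 × |930 °C − 31.7 °C| / 0.0785 = 51200 W

Q = 51.2 kW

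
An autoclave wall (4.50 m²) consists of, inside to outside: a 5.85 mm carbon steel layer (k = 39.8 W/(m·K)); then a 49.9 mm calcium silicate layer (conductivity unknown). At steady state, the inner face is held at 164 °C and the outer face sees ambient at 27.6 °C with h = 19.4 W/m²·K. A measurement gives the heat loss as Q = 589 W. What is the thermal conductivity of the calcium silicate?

k = 0.0504 W/m·K

ΣR = ΔT/Q = |164 − 27.6|/589 = 0.2316 K/W
Known resistances:
  R_carbon steel = L/(kA) = 0.00585/(39.8·4.50) = 3.266×10^-5 K/W
  R_conv,out = 1/(hA) = 1/(19.4·4.50) = 0.01145 K/W
R_calcium silicate = ΣR − ΣR_known = 0.2316 − 0.01148 = 0.2201 K/W
L/(kA) = 0.2201 ⇒ k = 0.0499/(0.2201·4.50) = 0.0504 W/m·K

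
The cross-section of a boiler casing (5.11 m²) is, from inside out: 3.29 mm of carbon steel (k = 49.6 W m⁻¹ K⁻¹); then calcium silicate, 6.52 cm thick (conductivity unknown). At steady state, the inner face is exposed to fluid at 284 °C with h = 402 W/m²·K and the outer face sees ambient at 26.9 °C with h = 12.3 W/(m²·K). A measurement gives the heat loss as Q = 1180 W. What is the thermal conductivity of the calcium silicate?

ΣR = ΔT/Q = |284 − 26.9|/1180 = 0.2179 K/W
Known resistances:
  R_conv,in = 1/(hA) = 1/(402·5.11) = 4.868×10^-4 K/W
  R_carbon steel = L/(kA) = 0.00329/(49.6·5.11) = 1.298×10^-5 K/W
  R_conv,out = 1/(hA) = 1/(12.3·5.11) = 0.01591 K/W
R_calcium silicate = ΣR − ΣR_known = 0.2179 − 0.01641 = 0.2015 K/W
L/(kA) = 0.2015 ⇒ k = 0.0652/(0.2015·5.11) = 0.0633 W/m·K

k = 0.0633 W/m·K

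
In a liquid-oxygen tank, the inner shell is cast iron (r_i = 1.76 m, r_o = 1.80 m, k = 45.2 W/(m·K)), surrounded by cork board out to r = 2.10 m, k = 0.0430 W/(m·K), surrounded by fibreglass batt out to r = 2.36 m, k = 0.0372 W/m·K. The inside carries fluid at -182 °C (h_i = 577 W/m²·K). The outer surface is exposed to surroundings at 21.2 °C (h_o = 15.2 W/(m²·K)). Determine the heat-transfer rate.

Q = 781 W

Series thermal resistances, inner to outer:
  R_conv,in = 1/(4πr²h) = 1/(4π·1.76²·577) = 4.452×10^-5 K/W
  R_cast iron = (1/1.76 − 1/1.80)/(4πk) = 0.01263/(4π·45.2) = 2.223×10^-5 K/W
  R_cork board = (1/1.80 − 1/2.10)/(4πk) = 0.07937/(4π·0.0430) = 0.1469 K/W
  R_fibreglass batt = (1/2.10 − 1/2.36)/(4πk) = 0.05246/(4π·0.0372) = 0.1122 K/W
  R_conv,out = 1/(4πr²h) = 1/(4π·2.36²·15.2) = 9.400×10^-4 K/W
ΣR = 4.452×10^-5 + 2.223×10^-5 + 0.1469 + 0.1122 + 9.400×10^-4 = 0.2601 K/W
Q = ΔT/ΣR = (-182 °C − 21.2 °C)/0.2601 = -781 W
(Negative Q ⇒ heat flows inward; heat gain = 781 W.)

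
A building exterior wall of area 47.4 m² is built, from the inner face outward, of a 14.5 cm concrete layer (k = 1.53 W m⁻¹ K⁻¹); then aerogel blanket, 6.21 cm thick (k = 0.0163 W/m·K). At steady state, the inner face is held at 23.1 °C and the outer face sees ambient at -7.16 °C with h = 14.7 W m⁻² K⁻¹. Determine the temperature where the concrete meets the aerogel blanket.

Series thermal resistances, inner to outer:
  R_concrete = L/(kA) = 0.145/(1.53·47.4) = 0.001999 K/W
  R_aerogel blanket = L/(kA) = 0.0621/(0.0163·47.4) = 0.08038 K/W
  R_conv,out = 1/(hA) = 1/(14.7·47.4) = 0.001435 K/W
ΣR = 0.001999 + 0.08038 + 0.001435 = 0.08381 K/W
Q = ΔT/ΣR = (23.1 °C − -7.16 °C)/0.08381 = 361.1 W
From the inner boundary to the concrete/aerogel blanket interface, ΣR_partial = 0.001999 K/W.
T_interface = T_in − Q·ΣR_partial = 23.1 °C − (361.1)(0.001999) = 22.4 °C

T = 22.4 °C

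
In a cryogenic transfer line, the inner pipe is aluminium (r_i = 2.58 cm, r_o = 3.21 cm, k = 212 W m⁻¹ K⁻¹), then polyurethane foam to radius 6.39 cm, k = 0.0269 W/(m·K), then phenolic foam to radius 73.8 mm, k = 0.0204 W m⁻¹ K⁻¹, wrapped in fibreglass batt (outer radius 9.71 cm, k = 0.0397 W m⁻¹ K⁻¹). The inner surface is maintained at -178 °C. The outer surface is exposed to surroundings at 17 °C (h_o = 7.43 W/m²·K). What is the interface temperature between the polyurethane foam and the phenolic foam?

T = -56.1 °C

Series thermal resistances, inner to outer:
  R'_aluminium = ln(0.0321/0.0258)/(2πk) = 0.2185/(2π·212) = 1.640×10^-4 m·K/W
  R'_polyurethane foam = ln(0.0639/0.0321)/(2πk) = 0.6885/(2π·0.0269) = 4.073 m·K/W
  R'_phenolic foam = ln(0.0738/0.0639)/(2πk) = 0.1440/(2π·0.0204) = 1.124 m·K/W
  R'_fibreglass batt = ln(0.0971/0.0738)/(2πk) = 0.2744/(2π·0.0397) = 1.100 m·K/W
  R'_conv,out = 1/(2πr h) = 1/(2π·0.0971·7.43) = 0.2206 m·K/W
ΣR = 1.640×10^-4 + 4.073 + 1.124 + 1.100 + 0.2206 = 6.518 m·K/W
Q' = ΔT/ΣR = (-178 °C − 17 °C)/6.518 = -29.92 W/m
From the inner boundary to the polyurethane foam/phenolic foam interface, ΣR_partial = 4.073 m·K/W.
T_interface = T_in − Q'·ΣR_partial = -178 °C − (-29.92)(4.073) = -56.1 °C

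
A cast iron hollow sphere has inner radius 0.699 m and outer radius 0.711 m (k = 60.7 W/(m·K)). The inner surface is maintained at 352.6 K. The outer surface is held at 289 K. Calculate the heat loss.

Q = 2.01×10^6 W

Q = 4πk·ΔT/(1/r₁ − 1/r₂) = 4π × 60.7 × 63.6 / (1/0.699 − 1/0.711) = 2.01×10^6 W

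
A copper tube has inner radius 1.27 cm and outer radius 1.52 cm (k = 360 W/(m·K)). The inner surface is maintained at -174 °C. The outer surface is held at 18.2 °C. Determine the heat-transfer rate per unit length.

Q' = 2πk·ΔT/ln(r₂/r₁) = 2π × 360 × 192.2 / ln(0.0152/0.0127) = 2.42×10^6 W/m

Q' = 2420 kW/m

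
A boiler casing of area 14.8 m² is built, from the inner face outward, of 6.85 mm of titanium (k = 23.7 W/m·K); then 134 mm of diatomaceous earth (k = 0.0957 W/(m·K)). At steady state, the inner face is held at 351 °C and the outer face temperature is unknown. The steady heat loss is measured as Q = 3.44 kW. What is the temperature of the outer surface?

T_out = 25.5 °C

Sum the resistances:
  R_titanium = L/(kA) = 0.00685/(23.7·14.8) = 1.953×10^-5 K/W
  R_diatomaceous earth = L/(kA) = 0.134/(0.0957·14.8) = 0.09461 K/W
ΣR = 0.09463 K/W
ΔT = Q·ΣR = 3440 × 0.09463 = 325.5 K
Heat flows outward, so T_out = T_in − ΔT = 351 − 325.5 = 25.5 °C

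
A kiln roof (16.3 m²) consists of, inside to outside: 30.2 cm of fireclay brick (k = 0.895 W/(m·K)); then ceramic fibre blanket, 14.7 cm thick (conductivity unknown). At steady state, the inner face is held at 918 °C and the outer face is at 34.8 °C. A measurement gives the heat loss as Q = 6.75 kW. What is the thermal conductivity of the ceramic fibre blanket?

k = 0.0819 W/m·K

ΣR = ΔT/Q = |918 − 34.8|/6750 = 0.1308 K/W
Known resistances:
  R_fireclay brick = L/(kA) = 0.302/(0.895·16.3) = 0.02070 K/W
R_ceramic fibre blanket = ΣR − ΣR_known = 0.1308 − 0.02070 = 0.1101 K/W
L/(kA) = 0.1101 ⇒ k = 0.147/(0.1101·16.3) = 0.0819 W/m·K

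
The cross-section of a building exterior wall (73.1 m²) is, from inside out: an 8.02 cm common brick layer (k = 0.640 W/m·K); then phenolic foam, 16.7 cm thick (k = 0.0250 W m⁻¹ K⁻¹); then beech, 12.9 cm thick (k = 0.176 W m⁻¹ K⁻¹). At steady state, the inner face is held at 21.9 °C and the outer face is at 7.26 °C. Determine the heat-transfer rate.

Q = 142 W

Resistance network (inner→outer):
  R_common brick = L/(kA) = 0.0802/(0.640·73.1) = 0.001714 K/W
  R_phenolic foam = L/(kA) = 0.167/(0.0250·73.1) = 0.09138 K/W
  R_beech = L/(kA) = 0.129/(0.176·73.1) = 0.01003 K/W
ΣR = 0.001714 + 0.09138 + 0.01003 = 0.1031 K/W
Q = ΔT/ΣR = (21.9 °C − 7.26 °C)/0.1031 = 142 W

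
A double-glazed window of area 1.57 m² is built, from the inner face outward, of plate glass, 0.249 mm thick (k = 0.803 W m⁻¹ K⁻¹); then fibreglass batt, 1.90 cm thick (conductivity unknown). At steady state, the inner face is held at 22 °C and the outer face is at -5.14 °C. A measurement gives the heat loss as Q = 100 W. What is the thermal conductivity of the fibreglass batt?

k = 0.0446 W/m·K

ΣR = ΔT/Q = |22 − -5.14|/100 = 0.2714 K/W
Known resistances:
  R_plate glass = L/(kA) = 2.49×10^-4/(0.803·1.57) = 1.975×10^-4 K/W
R_fibreglass batt = ΣR − ΣR_known = 0.2714 − 1.975×10^-4 = 0.2712 K/W
L/(kA) = 0.2712 ⇒ k = 0.0190/(0.2712·1.57) = 0.0446 W/m·K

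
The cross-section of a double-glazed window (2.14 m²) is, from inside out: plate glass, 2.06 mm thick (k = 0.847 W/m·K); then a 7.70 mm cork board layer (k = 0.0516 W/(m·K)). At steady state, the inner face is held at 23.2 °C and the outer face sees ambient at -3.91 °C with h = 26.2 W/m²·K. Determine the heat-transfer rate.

Q = 306 W

Series thermal resistances, inner to outer:
  R_plate glass = L/(kA) = 0.00206/(0.847·2.14) = 0.001137 K/W
  R_cork board = L/(kA) = 0.00770/(0.0516·2.14) = 0.06973 K/W
  R_conv,out = 1/(hA) = 1/(26.2·2.14) = 0.01784 K/W
ΣR = 0.001137 + 0.06973 + 0.01784 = 0.08871 K/W
Q = ΔT/ΣR = (23.2 °C − -3.91 °C)/0.08871 = 306 W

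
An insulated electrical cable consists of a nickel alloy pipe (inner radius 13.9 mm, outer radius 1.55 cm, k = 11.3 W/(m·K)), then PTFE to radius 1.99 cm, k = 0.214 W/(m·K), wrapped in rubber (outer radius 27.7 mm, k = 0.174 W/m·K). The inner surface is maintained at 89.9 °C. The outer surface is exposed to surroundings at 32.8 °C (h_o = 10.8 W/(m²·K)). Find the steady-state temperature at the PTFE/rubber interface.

Series thermal resistances, inner to outer:
  R'_nickel alloy = ln(0.0155/0.0139)/(2πk) = 0.1090/(2π·11.3) = 0.001535 m·K/W
  R'_PTFE = ln(0.0199/0.0155)/(2πk) = 0.2499/(2π·0.214) = 0.1858 m·K/W
  R'_rubber = ln(0.0277/0.0199)/(2πk) = 0.3307/(2π·0.174) = 0.3025 m·K/W
  R'_conv,out = 1/(2πr h) = 1/(2π·0.0277·10.8) = 0.5320 m·K/W
ΣR = 0.001535 + 0.1858 + 0.3025 + 0.5320 = 1.022 m·K/W
Q' = ΔT/ΣR = (89.9 °C − 32.8 °C)/1.022 = 55.87 W/m
From the inner boundary to the PTFE/rubber interface, ΣR_partial = 0.1873 m·K/W.
T_interface = T_in − Q'·ΣR_partial = 89.9 °C − (55.87)(0.1873) = 79.4 °C

T = 79.4 °C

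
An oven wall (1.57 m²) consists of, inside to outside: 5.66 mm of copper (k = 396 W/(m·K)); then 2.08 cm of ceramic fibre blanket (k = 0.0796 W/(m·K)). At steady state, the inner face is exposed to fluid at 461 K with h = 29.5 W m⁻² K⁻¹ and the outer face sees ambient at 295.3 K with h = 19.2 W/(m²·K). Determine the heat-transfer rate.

Treat each layer as a resistance in series:
  R_conv,in = 1/(hA) = 1/(29.5·1.57) = 0.02159 K/W
  R_copper = L/(kA) = 0.00566/(396·1.57) = 9.104×10^-6 K/W
  R_ceramic fibre blanket = L/(kA) = 0.0208/(0.0796·1.57) = 0.1664 K/W
  R_conv,out = 1/(hA) = 1/(19.2·1.57) = 0.03317 K/W
ΣR = 0.02159 + 9.104×10^-6 + 0.1664 + 0.03317 = 0.2212 K/W
Q = ΔT/ΣR = (461 K − 295.3 K)/0.2212 = 749 W

Q = 749 W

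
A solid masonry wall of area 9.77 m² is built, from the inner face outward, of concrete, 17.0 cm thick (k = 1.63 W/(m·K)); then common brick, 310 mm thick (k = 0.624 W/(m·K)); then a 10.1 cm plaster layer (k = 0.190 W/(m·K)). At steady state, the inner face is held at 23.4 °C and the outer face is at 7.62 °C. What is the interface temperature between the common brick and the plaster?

T = 15.0 °C

Series thermal resistances, inner to outer:
  R_concrete = L/(kA) = 0.170/(1.63·9.77) = 0.01067 K/W
  R_common brick = L/(kA) = 0.310/(0.624·9.77) = 0.05085 K/W
  R_plaster = L/(kA) = 0.101/(0.190·9.77) = 0.05441 K/W
ΣR = 0.01067 + 0.05085 + 0.05441 = 0.1159 K/W
Q = ΔT/ΣR = (23.4 °C − 7.62 °C)/0.1159 = 136.2 W
From the inner boundary to the common brick/plaster interface, ΣR_partial = 0.06152 K/W.
T_interface = T_in − Q·ΣR_partial = 23.4 °C − (136.2)(0.06152) = 15.0 °C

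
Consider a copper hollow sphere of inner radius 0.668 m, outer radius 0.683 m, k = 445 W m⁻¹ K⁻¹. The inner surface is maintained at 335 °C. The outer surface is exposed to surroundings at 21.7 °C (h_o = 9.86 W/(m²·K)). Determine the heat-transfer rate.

Q = 18.1 kW

Treat each layer as a resistance in series:
  R_copper = (1/0.668 − 1/0.683)/(4πk) = 0.03288/(4π·445) = 5.879×10^-6 K/W
  R_conv,out = 1/(4πr²h) = 1/(4π·0.683²·9.86) = 0.01730 K/W
ΣR = 5.879×10^-6 + 0.01730 = 0.01731 K/W
Q = ΔT/ΣR = (335 °C − 21.7 °C)/0.01731 = 18100 W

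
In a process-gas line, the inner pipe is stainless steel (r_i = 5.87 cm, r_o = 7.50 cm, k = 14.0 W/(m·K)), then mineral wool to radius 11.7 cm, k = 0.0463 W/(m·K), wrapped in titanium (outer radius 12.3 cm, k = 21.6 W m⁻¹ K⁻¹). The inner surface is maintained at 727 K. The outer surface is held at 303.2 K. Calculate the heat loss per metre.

Series thermal resistances, inner to outer:
  R'_stainless steel = ln(0.0750/0.0587)/(2πk) = 0.2450/(2π·14.0) = 0.002786 m·K/W
  R'_mineral wool = ln(0.117/0.0750)/(2πk) = 0.4447/(2π·0.0463) = 1.529 m·K/W
  R'_titanium = ln(0.123/0.117)/(2πk) = 0.05001/(2π·21.6) = 3.685×10^-4 m·K/W
ΣR = 0.002786 + 1.529 + 3.685×10^-4 = 1.532 m·K/W
Q' = ΔT/ΣR = (727 K − 303.2 K)/1.532 = 277 W/m

Q' = 277 W/m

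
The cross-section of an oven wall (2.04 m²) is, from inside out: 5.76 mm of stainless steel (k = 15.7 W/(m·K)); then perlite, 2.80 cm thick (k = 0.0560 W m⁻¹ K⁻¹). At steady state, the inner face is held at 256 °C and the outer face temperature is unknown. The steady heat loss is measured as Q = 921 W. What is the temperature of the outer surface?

T_out = 30.1 °C

Series resistances:
  R_stainless steel = L/(kA) = 0.00576/(15.7·2.04) = 1.798×10^-4 K/W
  R_perlite = L/(kA) = 0.0280/(0.0560·2.04) = 0.2451 K/W
ΣR = 0.2453 K/W
ΔT = Q·ΣR = 921 × 0.2453 = 225.9 K
Heat flows outward, so T_out = T_in − ΔT = 256 − 225.9 = 30.1 °C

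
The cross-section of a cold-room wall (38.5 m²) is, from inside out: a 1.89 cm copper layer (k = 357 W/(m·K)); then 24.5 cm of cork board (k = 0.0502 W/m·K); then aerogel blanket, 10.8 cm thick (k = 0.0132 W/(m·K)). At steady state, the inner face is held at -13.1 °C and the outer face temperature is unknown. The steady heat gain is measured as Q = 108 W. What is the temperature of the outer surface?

Series resistances:
  R_copper = L/(kA) = 0.0189/(357·38.5) = 1.375×10^-6 K/W
  R_cork board = L/(kA) = 0.245/(0.0502·38.5) = 0.1268 K/W
  R_aerogel blanket = L/(kA) = 0.108/(0.0132·38.5) = 0.2125 K/W
ΣR = 0.3393 K/W
ΔT = Q·ΣR = 108 × 0.3393 = 36.64 K
Heat flows inward, so T_out = T_in + ΔT = -13.1 + 36.64 = 23.5 °C

T_out = 23.5 °C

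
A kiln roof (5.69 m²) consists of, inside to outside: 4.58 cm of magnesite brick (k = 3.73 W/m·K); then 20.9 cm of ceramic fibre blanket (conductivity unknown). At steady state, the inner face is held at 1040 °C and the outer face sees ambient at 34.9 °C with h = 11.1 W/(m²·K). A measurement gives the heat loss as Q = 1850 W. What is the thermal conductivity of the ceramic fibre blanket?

k = 0.0699 W/m·K

ΣR = ΔT/Q = |1040 − 34.9|/1850 = 0.5433 K/W
Known resistances:
  R_magnesite brick = L/(kA) = 0.0458/(3.73·5.69) = 0.002158 K/W
  R_conv,out = 1/(hA) = 1/(11.1·5.69) = 0.01583 K/W
R_ceramic fibre blanket = ΣR − ΣR_known = 0.5433 − 0.01799 = 0.5253 K/W
L/(kA) = 0.5253 ⇒ k = 0.209/(0.5253·5.69) = 0.0699 W/m·K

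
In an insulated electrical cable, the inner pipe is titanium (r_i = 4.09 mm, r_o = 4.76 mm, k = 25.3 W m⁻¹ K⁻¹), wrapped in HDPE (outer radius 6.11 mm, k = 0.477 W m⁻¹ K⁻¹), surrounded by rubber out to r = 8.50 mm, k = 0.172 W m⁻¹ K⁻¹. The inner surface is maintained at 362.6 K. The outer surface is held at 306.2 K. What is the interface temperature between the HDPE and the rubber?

T = 350.4 K

Resistance network (inner→outer):
  R'_titanium = ln(0.00476/0.00409)/(2πk) = 0.1517/(2π·25.3) = 9.543×10^-4 m·K/W
  R'_HDPE = ln(0.00611/0.00476)/(2πk) = 0.2497/(2π·0.477) = 0.08331 m·K/W
  R'_rubber = ln(0.00850/0.00611)/(2πk) = 0.3301/(2π·0.172) = 0.3055 m·K/W
ΣR = 9.543×10^-4 + 0.08331 + 0.3055 = 0.3898 m·K/W
Q' = ΔT/ΣR = (362.6 K − 306.2 K)/0.3898 = 144.7 W/m
From the inner boundary to the HDPE/rubber interface, ΣR_partial = 0.08426 m·K/W.
T_interface = T_in − Q'·ΣR_partial = 362.6 K − (144.7)(0.08426) = 350.4 K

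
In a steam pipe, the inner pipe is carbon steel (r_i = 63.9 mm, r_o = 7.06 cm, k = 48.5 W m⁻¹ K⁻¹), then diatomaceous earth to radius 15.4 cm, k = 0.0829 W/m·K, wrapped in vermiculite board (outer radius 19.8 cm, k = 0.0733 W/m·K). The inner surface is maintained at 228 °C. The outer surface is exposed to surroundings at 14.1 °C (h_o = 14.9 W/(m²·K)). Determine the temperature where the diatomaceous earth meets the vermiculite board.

Treat each layer as a resistance in series:
  R'_carbon steel = ln(0.0706/0.0639)/(2πk) = 0.09971/(2π·48.5) = 3.272×10^-4 m·K/W
  R'_diatomaceous earth = ln(0.154/0.0706)/(2πk) = 0.7799/(2π·0.0829) = 1.497 m·K/W
  R'_vermiculite board = ln(0.198/0.154)/(2πk) = 0.2513/(2π·0.0733) = 0.5457 m·K/W
  R'_conv,out = 1/(2πr h) = 1/(2π·0.198·14.9) = 0.05395 m·K/W
ΣR = 3.272×10^-4 + 1.497 + 0.5457 + 0.05395 = 2.097 m·K/W
Q' = ΔT/ΣR = (228 °C − 14.1 °C)/2.097 = 102.0 W/m
From the inner boundary to the diatomaceous earth/vermiculite board interface, ΣR_partial = 1.497 m·K/W.
T_interface = T_in − Q'·ΣR_partial = 228 °C − (102.0)(1.497) = 75.3 °C

T = 75.3 °C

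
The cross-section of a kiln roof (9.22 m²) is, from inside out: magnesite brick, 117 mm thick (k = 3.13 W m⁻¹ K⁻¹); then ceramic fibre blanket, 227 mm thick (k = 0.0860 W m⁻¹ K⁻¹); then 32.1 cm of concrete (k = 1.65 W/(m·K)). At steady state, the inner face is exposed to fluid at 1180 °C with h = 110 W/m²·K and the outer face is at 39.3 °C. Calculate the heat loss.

Series thermal resistances, inner to outer:
  R_conv,in = 1/(hA) = 1/(110·9.22) = 9.860×10^-4 K/W
  R_magnesite brick = L/(kA) = 0.117/(3.13·9.22) = 0.004054 K/W
  R_ceramic fibre blanket = L/(kA) = 0.227/(0.0860·9.22) = 0.2863 K/W
  R_concrete = L/(kA) = 0.321/(1.65·9.22) = 0.02110 K/W
ΣR = 9.860×10^-4 + 0.004054 + 0.2863 + 0.02110 = 0.3124 K/W
Q = ΔT/ΣR = (1180 °C − 39.3 °C)/0.3124 = 3650 W

Q = 3650 W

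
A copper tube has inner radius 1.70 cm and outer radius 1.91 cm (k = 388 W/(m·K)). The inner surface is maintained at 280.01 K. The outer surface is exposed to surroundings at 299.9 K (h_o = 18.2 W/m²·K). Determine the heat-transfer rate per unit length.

Series thermal resistances, inner to outer:
  R'_copper = ln(0.0191/0.0170)/(2πk) = 0.1165/(2π·388) = 4.778×10^-5 m·K/W
  R'_conv,out = 1/(2πr h) = 1/(2π·0.0191·18.2) = 0.4578 m·K/W
ΣR = 4.778×10^-5 + 0.4578 = 0.4578 m·K/W
Q' = ΔT/ΣR = (280.01 K − 299.9 K)/0.4578 = -43.4 W/m
(Negative Q' ⇒ heat flows inward; heat gain = 43.4 W/m.)

Q' = 43.4 W/m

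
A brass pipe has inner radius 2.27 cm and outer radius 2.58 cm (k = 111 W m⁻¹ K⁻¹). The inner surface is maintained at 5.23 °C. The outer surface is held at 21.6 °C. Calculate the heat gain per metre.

Q' = 2πk·ΔT/ln(r₂/r₁) = 2π × 111 × 16.37 / ln(0.0258/0.0227) = 89200 W/m

Q' = 89.2 kW/m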